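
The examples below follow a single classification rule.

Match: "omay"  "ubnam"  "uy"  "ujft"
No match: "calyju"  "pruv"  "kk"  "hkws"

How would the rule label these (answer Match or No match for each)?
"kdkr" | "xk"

No match, No match

One predicate separates the groups cleanly: starts with a vowel.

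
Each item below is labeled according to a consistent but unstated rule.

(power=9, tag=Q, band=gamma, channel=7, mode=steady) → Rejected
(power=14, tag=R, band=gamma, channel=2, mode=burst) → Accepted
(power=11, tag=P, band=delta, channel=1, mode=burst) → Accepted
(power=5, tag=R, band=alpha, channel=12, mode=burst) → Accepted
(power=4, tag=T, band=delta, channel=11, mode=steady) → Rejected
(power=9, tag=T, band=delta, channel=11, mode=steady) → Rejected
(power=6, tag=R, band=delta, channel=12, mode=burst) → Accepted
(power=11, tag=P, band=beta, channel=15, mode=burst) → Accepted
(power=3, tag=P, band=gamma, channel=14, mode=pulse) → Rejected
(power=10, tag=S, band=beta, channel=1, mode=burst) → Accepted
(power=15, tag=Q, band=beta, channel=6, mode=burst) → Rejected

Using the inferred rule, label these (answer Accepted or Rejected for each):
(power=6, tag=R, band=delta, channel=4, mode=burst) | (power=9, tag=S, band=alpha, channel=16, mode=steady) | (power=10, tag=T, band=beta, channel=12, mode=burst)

Accepted, Rejected, Accepted

The pattern is that an item is 'Accepted' exactly when: mode is burst AND power ≤ 14.
(power=6, tag=R, band=delta, channel=4, mode=burst): Accepted (mode is burst, power = 6).
(power=9, tag=S, band=alpha, channel=16, mode=steady): Rejected (mode is steady, power = 9).
(power=10, tag=T, band=beta, channel=12, mode=burst): Accepted (mode is burst, power = 10).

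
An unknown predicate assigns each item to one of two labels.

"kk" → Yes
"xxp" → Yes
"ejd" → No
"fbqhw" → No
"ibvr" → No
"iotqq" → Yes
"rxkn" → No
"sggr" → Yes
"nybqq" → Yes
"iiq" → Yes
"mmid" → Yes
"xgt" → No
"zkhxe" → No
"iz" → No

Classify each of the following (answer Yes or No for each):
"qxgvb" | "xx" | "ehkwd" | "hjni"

'Yes' ⟺ has a double letter.
"qxgvb": No (no doubled letter). "xx": Yes ('xx' doubled). "ehkwd": No (no doubled letter). "hjni": No (no doubled letter).

No, Yes, No, No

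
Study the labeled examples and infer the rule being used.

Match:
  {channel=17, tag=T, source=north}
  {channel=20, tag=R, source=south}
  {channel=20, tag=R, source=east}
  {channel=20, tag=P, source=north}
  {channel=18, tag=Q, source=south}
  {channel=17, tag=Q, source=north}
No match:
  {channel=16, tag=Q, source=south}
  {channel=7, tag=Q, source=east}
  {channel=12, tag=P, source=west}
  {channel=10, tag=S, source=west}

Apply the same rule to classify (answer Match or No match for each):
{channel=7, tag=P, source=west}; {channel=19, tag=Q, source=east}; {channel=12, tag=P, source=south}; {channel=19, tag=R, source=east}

No match, Match, No match, Match

The pattern is that an item is 'Match' exactly when: channel ≥ 17.
No match: {channel=7, tag=P, source=west}, since channel = 7. Match: {channel=19, tag=Q, source=east}, since channel = 19. No match: {channel=12, tag=P, source=south}, since channel = 12. Match: {channel=19, tag=R, source=east}, since channel = 19.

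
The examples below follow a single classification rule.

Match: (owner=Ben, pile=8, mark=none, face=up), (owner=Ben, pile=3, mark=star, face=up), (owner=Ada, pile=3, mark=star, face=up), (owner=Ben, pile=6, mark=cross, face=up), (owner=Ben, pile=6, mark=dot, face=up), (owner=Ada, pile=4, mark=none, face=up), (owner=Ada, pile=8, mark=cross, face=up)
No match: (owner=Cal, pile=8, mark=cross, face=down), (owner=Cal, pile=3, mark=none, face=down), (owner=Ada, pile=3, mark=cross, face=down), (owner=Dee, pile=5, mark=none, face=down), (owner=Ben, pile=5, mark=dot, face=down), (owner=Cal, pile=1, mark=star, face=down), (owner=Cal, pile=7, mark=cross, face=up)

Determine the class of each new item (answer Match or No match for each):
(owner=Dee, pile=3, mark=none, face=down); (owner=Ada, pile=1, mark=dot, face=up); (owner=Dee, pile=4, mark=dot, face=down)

'Match' ⟺ face is up AND pile ≠ 7.
(owner=Dee, pile=3, mark=none, face=down): No match (face is down, pile = 3). (owner=Ada, pile=1, mark=dot, face=up): Match (face is up, pile = 1). (owner=Dee, pile=4, mark=dot, face=down): No match (face is down, pile = 4).

No match, Match, No match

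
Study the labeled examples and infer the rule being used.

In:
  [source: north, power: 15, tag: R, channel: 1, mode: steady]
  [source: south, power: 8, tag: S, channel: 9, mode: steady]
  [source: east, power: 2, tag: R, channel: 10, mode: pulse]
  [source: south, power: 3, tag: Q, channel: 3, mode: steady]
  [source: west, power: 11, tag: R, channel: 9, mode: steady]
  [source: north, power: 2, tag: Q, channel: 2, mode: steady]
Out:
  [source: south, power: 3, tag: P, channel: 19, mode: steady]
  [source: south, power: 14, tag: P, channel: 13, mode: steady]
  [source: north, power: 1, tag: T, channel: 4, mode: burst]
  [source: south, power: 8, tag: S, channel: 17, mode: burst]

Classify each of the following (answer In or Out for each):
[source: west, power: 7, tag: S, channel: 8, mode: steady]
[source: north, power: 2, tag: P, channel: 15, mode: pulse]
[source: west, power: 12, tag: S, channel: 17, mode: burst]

'In' ⟺ power ≥ 2 AND channel ≤ 10.

In, Out, Out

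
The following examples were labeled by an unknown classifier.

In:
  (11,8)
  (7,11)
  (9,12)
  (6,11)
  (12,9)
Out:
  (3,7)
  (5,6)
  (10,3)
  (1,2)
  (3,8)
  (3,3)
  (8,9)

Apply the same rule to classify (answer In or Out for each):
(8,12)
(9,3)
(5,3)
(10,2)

In, Out, Out, Out

The simplest hypothesis consistent with all the labels is: max ≥ 11.
(8,12): In (max 12). (9,3): Out (max 9). (5,3): Out (max 5). (10,2): Out (max 10).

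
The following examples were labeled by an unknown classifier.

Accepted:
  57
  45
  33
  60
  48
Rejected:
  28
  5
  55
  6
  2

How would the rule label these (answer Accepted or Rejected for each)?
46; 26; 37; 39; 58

Rejected, Rejected, Rejected, Accepted, Rejected

The pattern is that an item is 'Accepted' exactly when: multiple of 3 AND at least 28.
46 — 46 = 3·15 + 1, 46 ≥ 28, hence Rejected. 26 — 26 = 3·8 + 2, 26 < 28, hence Rejected. 37 — 37 = 3·12 + 1, 37 ≥ 28, hence Rejected. 39 — 39 = 3·13, 39 ≥ 28, hence Accepted. 58 — 58 = 3·19 + 1, 58 ≥ 28, hence Rejected.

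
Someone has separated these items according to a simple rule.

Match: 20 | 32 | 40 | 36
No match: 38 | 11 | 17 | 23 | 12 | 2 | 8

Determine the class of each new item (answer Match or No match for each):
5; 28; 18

The classifier is using: multiple of 4 AND at least 17.

No match, Match, No match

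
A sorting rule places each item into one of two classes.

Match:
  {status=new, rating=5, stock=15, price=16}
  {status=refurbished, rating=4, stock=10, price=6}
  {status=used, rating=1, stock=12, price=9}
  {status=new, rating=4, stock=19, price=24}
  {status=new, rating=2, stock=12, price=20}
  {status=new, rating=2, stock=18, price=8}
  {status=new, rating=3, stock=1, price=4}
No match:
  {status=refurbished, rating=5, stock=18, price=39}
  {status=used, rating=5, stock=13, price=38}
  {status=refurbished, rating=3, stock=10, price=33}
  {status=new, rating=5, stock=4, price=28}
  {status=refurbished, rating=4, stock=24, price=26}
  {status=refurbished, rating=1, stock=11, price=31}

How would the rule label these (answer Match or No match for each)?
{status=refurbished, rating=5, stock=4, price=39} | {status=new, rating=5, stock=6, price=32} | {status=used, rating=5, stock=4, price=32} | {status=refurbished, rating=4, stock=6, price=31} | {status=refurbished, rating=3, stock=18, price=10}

No match, No match, No match, No match, Match

All 'Match' examples share one property — price ≤ 24 — and every 'No match' example lacks it.
No match: {status=refurbished, rating=5, stock=4, price=39}, since price = 39. No match: {status=new, rating=5, stock=6, price=32}, since price = 32. No match: {status=used, rating=5, stock=4, price=32}, since price = 32. No match: {status=refurbished, rating=4, stock=6, price=31}, since price = 31. Match: {status=refurbished, rating=3, stock=18, price=10}, since price = 10.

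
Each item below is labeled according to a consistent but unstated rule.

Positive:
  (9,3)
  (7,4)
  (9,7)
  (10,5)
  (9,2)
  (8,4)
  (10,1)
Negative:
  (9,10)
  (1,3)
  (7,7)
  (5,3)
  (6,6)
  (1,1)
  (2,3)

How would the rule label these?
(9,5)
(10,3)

Positive, Positive

One predicate separates the groups cleanly: first > second AND sum ≥ 11.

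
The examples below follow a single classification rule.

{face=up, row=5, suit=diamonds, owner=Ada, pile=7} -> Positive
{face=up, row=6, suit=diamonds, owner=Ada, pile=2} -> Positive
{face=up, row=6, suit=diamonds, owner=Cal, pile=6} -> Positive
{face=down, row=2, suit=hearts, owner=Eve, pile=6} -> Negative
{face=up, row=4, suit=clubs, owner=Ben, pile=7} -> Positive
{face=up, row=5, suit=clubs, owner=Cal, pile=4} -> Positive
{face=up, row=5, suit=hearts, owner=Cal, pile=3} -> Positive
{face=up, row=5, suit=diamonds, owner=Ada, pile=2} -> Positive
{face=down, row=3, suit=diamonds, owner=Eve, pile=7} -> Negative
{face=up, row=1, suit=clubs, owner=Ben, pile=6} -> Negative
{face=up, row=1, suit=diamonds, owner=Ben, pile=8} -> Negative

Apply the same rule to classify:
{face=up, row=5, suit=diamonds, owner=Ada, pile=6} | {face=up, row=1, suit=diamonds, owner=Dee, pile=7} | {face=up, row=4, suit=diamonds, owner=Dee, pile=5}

Positive, Negative, Positive

All 'Positive' examples share one property — row ≥ 4 — and every 'Negative' example lacks it.
{face=up, row=5, suit=diamonds, owner=Ada, pile=6} — row = 5, hence Positive. {face=up, row=1, suit=diamonds, owner=Dee, pile=7} — row = 1, hence Negative. {face=up, row=4, suit=diamonds, owner=Dee, pile=5} — row = 4, hence Positive.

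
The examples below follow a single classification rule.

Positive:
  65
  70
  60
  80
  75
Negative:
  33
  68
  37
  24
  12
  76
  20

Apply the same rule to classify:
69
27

Negative, Negative

The pattern is that an item is 'Positive' exactly when: multiple of 5 AND at least 24.
Negative: 69, since 69 = 5·13 + 4, 69 ≥ 24.
Negative: 27, since 27 = 5·5 + 2, 27 ≥ 24.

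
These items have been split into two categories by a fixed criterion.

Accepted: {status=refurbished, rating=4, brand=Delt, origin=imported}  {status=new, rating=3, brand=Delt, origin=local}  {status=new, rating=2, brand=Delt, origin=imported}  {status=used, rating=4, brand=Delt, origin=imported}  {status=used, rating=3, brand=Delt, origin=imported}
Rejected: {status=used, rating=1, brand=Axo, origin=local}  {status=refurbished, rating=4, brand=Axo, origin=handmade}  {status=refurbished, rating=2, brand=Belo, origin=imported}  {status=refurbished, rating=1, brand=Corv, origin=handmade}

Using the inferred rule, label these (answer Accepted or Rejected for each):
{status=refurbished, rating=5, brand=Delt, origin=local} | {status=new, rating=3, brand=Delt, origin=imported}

A rule that fits every label: brand is Delt — true of each 'Accepted' example, false of each 'Rejected' one.
{status=refurbished, rating=5, brand=Delt, origin=local}: Accepted (brand is Delt). {status=new, rating=3, brand=Delt, origin=imported}: Accepted (brand is Delt).

Accepted, Accepted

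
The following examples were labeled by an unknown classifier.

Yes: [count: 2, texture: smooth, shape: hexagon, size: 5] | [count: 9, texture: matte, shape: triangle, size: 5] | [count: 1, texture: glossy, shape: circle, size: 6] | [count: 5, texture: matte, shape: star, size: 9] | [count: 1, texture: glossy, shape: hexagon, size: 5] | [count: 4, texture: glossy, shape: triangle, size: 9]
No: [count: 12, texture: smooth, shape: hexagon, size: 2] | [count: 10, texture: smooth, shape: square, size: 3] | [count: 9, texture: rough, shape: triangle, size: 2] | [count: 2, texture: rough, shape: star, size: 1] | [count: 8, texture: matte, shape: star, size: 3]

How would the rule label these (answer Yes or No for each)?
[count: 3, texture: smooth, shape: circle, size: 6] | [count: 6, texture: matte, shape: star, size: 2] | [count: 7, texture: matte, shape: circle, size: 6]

All 'Yes' examples share one property — size ≥ 5 — and every 'No' example lacks it.
[count: 3, texture: smooth, shape: circle, size: 6]: size = 6 — qualifies, so Yes. [count: 6, texture: matte, shape: star, size: 2]: size = 2 — does not fit, so No. [count: 7, texture: matte, shape: circle, size: 6]: size = 6 — qualifies, so Yes.

Yes, No, Yes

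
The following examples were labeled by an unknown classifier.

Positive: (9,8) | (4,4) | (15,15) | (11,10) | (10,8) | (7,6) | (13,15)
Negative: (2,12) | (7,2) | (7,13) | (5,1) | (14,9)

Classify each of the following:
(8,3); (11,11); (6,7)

Negative, Positive, Positive

The distinguishing property — |first − second| ≤ 2 — holds for all the 'Positive' cases and none of the 'Negative' cases.
(8,3) → |8−3| = 5 → Negative. (11,11) → |11−11| = 0 → Positive. (6,7) → |6−7| = 1 → Positive.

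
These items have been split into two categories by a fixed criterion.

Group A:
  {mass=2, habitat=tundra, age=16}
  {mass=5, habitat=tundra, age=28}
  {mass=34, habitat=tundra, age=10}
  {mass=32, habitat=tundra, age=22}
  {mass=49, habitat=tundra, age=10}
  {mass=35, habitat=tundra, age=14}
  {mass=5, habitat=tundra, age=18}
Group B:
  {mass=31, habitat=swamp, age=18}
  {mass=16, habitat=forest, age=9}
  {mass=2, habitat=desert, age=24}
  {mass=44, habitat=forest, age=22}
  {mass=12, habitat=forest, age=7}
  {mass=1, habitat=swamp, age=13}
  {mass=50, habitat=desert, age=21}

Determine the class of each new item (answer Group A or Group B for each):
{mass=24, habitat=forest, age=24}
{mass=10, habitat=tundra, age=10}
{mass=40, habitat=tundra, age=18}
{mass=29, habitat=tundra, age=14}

Rule: habitat is tundra. This holds for each 'Group A' example and fails for each 'Group B' one.
{mass=24, habitat=forest, age=24}: Group B (habitat is forest). {mass=10, habitat=tundra, age=10}: Group A (habitat is tundra). {mass=40, habitat=tundra, age=18}: Group A (habitat is tundra). {mass=29, habitat=tundra, age=14}: Group A (habitat is tundra).

Group B, Group A, Group A, Group A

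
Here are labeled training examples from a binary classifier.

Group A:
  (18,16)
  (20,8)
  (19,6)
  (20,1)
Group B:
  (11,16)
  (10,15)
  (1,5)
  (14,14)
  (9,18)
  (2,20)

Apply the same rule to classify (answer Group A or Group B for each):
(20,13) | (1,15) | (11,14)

Group A, Group B, Group B

Rule: first > second. This holds for each 'Group A' example and fails for each 'Group B' one.
(20,13) → 20 > 13 → Group A. (1,15) → 1 < 15 → Group B. (11,14) → 11 < 14 → Group B.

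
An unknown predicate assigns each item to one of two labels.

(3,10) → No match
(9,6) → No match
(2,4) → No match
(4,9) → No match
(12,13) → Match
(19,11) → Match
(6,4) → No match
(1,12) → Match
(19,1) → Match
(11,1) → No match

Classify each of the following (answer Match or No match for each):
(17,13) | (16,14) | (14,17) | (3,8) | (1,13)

Match, Match, Match, No match, Match

A rule that fits every label: max ≥ 12 — true of each 'Match' example, false of each 'No match' one.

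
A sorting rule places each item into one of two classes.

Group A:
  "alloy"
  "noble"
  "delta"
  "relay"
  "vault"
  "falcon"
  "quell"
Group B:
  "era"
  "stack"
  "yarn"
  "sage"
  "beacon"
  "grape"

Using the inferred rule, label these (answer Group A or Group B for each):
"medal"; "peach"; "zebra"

Group A, Group B, Group B

The rule appears to be: contains 'l'.
"medal": has 'l' — checks out, so Group A. "peach": no 'l' — does not fit, so Group B. "zebra": no 'l' — does not fit, so Group B.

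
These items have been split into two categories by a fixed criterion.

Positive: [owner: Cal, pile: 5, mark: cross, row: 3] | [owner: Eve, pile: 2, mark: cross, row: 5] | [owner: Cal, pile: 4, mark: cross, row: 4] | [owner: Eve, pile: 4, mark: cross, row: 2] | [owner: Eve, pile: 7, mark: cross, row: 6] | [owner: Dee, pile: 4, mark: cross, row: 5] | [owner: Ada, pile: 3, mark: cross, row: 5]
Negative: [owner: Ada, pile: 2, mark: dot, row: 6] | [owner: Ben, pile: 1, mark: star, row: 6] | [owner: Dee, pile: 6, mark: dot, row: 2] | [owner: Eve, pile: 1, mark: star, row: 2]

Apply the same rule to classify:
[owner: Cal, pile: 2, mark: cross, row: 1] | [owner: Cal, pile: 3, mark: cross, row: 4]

Positive, Positive

Checking candidate rules against both groups, what survives is: mark is cross.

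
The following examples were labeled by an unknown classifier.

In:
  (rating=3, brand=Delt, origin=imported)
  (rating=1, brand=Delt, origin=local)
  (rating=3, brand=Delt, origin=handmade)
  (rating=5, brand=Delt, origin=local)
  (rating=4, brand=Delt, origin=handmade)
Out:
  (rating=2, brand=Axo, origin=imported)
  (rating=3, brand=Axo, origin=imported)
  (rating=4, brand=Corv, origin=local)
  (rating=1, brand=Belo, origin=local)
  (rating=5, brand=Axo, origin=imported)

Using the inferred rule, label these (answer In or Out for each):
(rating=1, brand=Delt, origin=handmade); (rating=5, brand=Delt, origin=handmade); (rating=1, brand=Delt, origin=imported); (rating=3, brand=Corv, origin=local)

In, In, In, Out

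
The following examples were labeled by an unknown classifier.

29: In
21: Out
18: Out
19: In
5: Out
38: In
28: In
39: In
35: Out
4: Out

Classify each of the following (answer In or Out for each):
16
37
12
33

Every 'In' example satisfies: digit sum ≥ 10. None of the 'Out' examples do.

Out, In, Out, Out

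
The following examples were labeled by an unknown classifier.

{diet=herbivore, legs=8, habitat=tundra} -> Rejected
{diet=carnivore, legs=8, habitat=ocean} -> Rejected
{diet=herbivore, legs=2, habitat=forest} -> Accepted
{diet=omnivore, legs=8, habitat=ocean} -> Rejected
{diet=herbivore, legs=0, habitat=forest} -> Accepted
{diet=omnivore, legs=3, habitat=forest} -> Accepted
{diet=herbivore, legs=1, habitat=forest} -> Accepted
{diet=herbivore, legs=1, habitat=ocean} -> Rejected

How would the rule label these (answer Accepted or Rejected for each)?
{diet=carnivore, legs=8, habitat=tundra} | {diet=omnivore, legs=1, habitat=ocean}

Rejected, Rejected

A rule that fits every label: habitat is forest — true of each 'Accepted' example, false of each 'Rejected' one.
Rejected: {diet=carnivore, legs=8, habitat=tundra}, since habitat is tundra.
Rejected: {diet=omnivore, legs=1, habitat=ocean}, since habitat is ocean.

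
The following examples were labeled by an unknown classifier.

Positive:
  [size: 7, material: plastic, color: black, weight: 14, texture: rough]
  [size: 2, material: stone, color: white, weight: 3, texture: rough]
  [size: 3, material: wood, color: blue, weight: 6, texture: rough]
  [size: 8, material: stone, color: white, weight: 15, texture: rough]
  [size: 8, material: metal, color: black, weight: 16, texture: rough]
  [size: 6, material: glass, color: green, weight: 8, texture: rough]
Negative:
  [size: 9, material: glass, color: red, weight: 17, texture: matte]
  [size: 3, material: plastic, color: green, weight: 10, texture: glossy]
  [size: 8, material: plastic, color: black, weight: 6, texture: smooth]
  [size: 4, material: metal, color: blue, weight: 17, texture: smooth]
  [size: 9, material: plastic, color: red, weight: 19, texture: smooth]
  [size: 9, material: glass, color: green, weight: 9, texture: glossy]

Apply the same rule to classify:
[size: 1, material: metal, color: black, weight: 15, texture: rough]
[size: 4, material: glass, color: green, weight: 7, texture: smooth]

Positive, Negative

Checking candidate rules against both groups, what survives is: texture is rough.
[size: 1, material: metal, color: black, weight: 15, texture: rough] → texture is rough → Positive. [size: 4, material: glass, color: green, weight: 7, texture: smooth] → texture is smooth → Negative.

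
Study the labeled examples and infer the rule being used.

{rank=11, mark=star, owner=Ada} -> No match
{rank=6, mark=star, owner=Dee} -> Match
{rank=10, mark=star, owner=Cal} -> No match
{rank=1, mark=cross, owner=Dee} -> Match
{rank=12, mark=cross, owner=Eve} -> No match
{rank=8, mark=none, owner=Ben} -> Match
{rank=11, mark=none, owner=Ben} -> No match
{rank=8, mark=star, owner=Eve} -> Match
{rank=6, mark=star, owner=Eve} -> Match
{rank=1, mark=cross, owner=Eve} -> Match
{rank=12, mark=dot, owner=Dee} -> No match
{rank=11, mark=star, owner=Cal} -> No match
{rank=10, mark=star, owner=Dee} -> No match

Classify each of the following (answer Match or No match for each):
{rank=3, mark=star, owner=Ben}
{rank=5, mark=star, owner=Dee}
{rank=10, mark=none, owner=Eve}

The rule appears to be: rank ≤ 8.
{rank=3, mark=star, owner=Ben}: Match (rank = 3).
{rank=5, mark=star, owner=Dee}: Match (rank = 5).
{rank=10, mark=none, owner=Eve}: No match (rank = 10).

Match, Match, No match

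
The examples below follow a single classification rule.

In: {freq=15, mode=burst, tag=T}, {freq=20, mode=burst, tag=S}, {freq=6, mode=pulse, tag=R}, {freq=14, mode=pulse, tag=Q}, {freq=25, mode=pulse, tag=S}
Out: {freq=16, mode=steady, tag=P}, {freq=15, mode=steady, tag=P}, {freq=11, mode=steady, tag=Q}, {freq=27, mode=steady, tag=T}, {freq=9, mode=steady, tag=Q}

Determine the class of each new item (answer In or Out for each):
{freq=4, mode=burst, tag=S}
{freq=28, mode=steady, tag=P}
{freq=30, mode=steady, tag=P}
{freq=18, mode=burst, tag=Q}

In, Out, Out, In

A rule that fits every label: mode is not steady — true of each 'In' example, false of each 'Out' one.
{freq=4, mode=burst, tag=S}: In (mode is burst). {freq=28, mode=steady, tag=P}: Out (mode is steady). {freq=30, mode=steady, tag=P}: Out (mode is steady). {freq=18, mode=burst, tag=Q}: In (mode is burst).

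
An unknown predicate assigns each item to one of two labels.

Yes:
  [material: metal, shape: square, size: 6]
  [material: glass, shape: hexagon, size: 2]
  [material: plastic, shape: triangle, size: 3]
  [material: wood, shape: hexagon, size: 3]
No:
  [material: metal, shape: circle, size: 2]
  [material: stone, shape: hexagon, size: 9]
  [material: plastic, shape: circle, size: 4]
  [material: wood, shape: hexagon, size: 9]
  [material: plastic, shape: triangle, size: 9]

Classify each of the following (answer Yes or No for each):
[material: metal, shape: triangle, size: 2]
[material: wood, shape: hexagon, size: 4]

The rule appears to be: shape is not circle AND size ≤ 6.

Yes, Yes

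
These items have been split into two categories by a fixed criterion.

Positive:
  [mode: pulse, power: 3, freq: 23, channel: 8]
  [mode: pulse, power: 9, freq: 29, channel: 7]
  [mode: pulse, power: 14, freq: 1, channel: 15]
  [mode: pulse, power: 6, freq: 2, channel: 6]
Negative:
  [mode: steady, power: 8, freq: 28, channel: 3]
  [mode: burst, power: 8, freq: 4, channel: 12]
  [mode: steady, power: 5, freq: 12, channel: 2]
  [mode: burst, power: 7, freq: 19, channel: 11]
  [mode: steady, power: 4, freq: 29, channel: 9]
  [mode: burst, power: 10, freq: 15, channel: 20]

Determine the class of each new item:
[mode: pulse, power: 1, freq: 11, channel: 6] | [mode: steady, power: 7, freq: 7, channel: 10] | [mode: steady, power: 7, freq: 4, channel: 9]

Positive, Negative, Negative

The classifier is using: mode is pulse.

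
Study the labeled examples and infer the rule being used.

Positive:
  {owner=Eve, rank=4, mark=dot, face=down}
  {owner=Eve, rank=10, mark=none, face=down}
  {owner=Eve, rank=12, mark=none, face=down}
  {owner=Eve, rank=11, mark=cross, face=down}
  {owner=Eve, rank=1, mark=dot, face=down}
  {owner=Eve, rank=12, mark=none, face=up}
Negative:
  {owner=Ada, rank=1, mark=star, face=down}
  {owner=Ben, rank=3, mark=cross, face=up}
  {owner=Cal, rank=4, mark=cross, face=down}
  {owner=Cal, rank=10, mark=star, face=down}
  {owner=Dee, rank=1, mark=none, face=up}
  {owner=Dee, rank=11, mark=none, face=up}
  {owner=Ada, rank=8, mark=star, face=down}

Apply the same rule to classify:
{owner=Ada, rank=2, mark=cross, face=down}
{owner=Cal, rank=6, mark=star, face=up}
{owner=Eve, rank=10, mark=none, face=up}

Every 'Positive' example satisfies: owner is Eve. None of the 'Negative' examples do.
{owner=Ada, rank=2, mark=cross, face=down}: owner is Ada — does not fit, so Negative.
{owner=Cal, rank=6, mark=star, face=up}: owner is Cal — does not fit, so Negative.
{owner=Eve, rank=10, mark=none, face=up}: owner is Eve — satisfies this, so Positive.

Negative, Negative, Positive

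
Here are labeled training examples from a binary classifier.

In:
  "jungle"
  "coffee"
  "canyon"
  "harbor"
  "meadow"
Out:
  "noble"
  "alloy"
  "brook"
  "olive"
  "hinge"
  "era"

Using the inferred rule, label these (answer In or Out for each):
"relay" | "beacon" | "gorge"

The pattern is that an item is 'In' exactly when: even length.
"relay": Out (length 5).
"beacon": In (length 6).
"gorge": Out (length 5).

Out, In, Out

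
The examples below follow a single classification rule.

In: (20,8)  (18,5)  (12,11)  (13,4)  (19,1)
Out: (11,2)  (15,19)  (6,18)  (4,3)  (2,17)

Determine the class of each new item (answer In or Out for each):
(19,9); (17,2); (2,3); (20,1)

In, In, Out, In

One predicate separates the groups cleanly: first > second AND sum ≥ 17.
In: (19,9), since 19 > 9, 19+9 = 28. In: (17,2), since 17 > 2, 17+2 = 19. Out: (2,3), since 2 < 3, 2+3 = 5. In: (20,1), since 20 > 1, 20+1 = 21.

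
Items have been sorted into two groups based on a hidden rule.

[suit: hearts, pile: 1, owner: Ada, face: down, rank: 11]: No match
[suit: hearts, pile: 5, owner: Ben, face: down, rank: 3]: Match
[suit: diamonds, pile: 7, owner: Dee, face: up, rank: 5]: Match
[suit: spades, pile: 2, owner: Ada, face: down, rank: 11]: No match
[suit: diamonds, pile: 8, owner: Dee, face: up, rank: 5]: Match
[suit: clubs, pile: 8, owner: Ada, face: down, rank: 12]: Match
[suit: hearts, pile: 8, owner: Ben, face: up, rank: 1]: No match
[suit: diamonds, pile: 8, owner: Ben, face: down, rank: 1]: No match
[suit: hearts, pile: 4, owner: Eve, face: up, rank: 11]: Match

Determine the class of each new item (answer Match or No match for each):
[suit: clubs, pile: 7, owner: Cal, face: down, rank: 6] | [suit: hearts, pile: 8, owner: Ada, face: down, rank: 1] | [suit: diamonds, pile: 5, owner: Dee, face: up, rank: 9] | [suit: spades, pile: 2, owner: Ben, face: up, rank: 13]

A rule that fits every label: rank ≥ 3 AND pile ≥ 4 — true of each 'Match' example, false of each 'No match' one.

Match, No match, Match, No match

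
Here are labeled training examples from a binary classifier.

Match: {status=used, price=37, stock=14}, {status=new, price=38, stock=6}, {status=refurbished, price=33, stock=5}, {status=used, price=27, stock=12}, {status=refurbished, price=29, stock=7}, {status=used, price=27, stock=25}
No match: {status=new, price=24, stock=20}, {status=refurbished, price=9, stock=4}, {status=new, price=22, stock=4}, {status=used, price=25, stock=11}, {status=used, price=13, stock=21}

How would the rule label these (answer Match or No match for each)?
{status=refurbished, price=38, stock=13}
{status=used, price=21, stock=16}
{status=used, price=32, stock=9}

One predicate separates the groups cleanly: price ≥ 27.
{status=refurbished, price=38, stock=13}: price = 38 — satisfies this, so Match. {status=used, price=21, stock=16}: price = 21 — doesn't qualify, so No match. {status=used, price=32, stock=9}: price = 32 — satisfies this, so Match.

Match, No match, Match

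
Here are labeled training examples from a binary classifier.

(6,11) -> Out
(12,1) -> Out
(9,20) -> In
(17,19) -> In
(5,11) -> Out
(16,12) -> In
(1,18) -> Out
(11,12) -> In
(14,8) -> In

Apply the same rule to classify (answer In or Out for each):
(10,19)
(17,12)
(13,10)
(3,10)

The pattern is that an item is 'In' exactly when: sum ≥ 22.
(10,19): 10+19 = 29, fits → In.
(17,12): 17+12 = 29, fits → In.
(13,10): 13+10 = 23, fits → In.
(3,10): 3+10 = 13, does not fit → Out.

In, In, In, Out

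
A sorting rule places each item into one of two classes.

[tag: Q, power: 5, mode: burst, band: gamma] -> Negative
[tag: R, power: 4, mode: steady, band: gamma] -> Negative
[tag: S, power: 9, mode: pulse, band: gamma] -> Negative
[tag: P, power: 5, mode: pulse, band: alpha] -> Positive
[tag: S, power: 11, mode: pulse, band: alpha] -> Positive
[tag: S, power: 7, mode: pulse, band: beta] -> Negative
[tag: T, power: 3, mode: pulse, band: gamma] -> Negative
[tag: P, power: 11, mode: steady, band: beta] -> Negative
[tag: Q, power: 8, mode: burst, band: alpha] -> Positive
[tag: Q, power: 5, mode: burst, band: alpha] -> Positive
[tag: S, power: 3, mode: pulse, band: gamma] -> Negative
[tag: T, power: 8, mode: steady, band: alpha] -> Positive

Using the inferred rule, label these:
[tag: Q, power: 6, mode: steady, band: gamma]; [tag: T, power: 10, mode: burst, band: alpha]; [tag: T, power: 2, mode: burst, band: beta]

Negative, Positive, Negative

The rule appears to be: band is alpha.
[tag: Q, power: 6, mode: steady, band: gamma]: band is gamma — does not fit, so Negative.
[tag: T, power: 10, mode: burst, band: alpha]: band is alpha — checks out, so Positive.
[tag: T, power: 2, mode: burst, band: beta]: band is beta — does not fit, so Negative.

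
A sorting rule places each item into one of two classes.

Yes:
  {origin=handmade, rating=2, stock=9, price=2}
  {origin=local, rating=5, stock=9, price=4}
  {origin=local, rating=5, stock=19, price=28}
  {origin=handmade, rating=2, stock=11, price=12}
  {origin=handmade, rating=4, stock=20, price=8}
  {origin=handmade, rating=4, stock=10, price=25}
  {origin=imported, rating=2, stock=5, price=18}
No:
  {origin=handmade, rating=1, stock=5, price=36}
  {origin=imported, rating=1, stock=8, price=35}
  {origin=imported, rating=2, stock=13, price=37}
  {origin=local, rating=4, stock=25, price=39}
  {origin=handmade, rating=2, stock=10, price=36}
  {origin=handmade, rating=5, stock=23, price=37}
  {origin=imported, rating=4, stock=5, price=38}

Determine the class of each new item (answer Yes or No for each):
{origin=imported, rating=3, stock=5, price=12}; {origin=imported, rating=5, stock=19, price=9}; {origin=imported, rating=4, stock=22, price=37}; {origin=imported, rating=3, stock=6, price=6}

The distinguishing property — price ≤ 28 — holds for all the 'Yes' cases and none of the 'No' cases.
{origin=imported, rating=3, stock=5, price=12} — price = 12, hence Yes.
{origin=imported, rating=5, stock=19, price=9} — price = 9, hence Yes.
{origin=imported, rating=4, stock=22, price=37} — price = 37, hence No.
{origin=imported, rating=3, stock=6, price=6} — price = 6, hence Yes.

Yes, Yes, No, Yes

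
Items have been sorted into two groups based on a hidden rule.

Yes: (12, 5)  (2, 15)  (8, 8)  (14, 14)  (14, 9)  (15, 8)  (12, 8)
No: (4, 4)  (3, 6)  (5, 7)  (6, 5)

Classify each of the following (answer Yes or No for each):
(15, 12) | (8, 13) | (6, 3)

The distinguishing property — sum ≥ 16 — holds for all the 'Yes' cases and none of the 'No' cases.
Yes: (15, 12), since 15+12 = 27.
Yes: (8, 13), since 8+13 = 21.
No: (6, 3), since 6+3 = 9.

Yes, Yes, No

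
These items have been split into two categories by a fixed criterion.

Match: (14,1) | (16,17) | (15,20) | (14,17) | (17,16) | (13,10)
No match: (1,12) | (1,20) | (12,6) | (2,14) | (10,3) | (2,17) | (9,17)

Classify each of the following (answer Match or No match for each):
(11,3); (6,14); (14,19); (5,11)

Rule: first ≥ 13. This holds for each 'Match' example and fails for each 'No match' one.
(11,3): first 11, does not pass → No match. (6,14): first 6, does not pass → No match. (14,19): first 14, qualifies → Match. (5,11): first 5, does not pass → No match.

No match, No match, Match, No match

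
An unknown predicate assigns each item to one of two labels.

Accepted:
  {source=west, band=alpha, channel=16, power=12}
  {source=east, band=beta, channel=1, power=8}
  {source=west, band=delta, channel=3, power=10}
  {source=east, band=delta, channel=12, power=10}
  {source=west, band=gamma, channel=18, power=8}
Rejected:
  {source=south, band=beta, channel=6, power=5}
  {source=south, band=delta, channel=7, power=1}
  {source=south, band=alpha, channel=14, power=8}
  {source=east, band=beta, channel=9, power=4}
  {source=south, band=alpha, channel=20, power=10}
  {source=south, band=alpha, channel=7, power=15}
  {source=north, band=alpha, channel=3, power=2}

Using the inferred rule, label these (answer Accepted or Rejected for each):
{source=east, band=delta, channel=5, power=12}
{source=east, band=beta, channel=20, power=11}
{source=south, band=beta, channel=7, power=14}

The pattern is that an item is 'Accepted' exactly when: source is not south AND power ≥ 5.
{source=east, band=delta, channel=5, power=12}: source is east, power = 12 — qualifies, so Accepted.
{source=east, band=beta, channel=20, power=11}: source is east, power = 11 — qualifies, so Accepted.
{source=south, band=beta, channel=7, power=14}: source is south, power = 14 — does not pass, so Rejected.

Accepted, Accepted, Rejected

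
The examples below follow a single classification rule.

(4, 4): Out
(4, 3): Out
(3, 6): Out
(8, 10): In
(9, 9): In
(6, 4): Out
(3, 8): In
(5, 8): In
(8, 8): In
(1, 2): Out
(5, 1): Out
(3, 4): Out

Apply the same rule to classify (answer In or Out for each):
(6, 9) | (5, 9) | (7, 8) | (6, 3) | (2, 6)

The rule appears to be: sum ≥ 11.
(6, 9) — 6+9 = 15, hence In. (5, 9) — 5+9 = 14, hence In. (7, 8) — 7+8 = 15, hence In. (6, 3) — 6+3 = 9, hence Out. (2, 6) — 2+6 = 8, hence Out.

In, In, In, Out, Out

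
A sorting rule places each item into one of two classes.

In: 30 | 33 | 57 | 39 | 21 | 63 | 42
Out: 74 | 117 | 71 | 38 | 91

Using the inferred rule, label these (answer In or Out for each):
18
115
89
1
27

In, Out, Out, Out, In

A rule that fits every label: multiple of 3 AND at most 63 — true of each 'In' example, false of each 'Out' one.
18: 18 = 3·6, 18 ≤ 63 — matches, so In.
115: 115 = 3·38 + 1, 115 > 63 — fails the rule, so Out.
89: 89 = 3·29 + 2, 89 > 63 — fails the rule, so Out.
1: 1 = 3·0 + 1, 1 ≤ 63 — fails the rule, so Out.
27: 27 = 3·9, 27 ≤ 63 — matches, so In.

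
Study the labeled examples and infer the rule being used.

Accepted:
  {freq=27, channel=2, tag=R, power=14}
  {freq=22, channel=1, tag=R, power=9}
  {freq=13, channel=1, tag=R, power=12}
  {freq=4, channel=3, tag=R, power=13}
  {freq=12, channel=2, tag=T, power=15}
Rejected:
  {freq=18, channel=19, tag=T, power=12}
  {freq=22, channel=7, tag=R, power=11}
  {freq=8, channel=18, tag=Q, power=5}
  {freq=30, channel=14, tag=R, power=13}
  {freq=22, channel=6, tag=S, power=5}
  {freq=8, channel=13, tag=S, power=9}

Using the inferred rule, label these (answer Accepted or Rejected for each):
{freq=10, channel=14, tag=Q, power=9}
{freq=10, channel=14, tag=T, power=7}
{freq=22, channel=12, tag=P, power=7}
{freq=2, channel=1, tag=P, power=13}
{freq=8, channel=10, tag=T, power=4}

The pattern is that an item is 'Accepted' exactly when: channel ≤ 3.
{freq=10, channel=14, tag=Q, power=9}: channel = 14 — does not fit, so Rejected. {freq=10, channel=14, tag=T, power=7}: channel = 14 — does not fit, so Rejected. {freq=22, channel=12, tag=P, power=7}: channel = 12 — does not fit, so Rejected. {freq=2, channel=1, tag=P, power=13}: channel = 1 — qualifies, so Accepted. {freq=8, channel=10, tag=T, power=4}: channel = 10 — does not fit, so Rejected.

Rejected, Rejected, Rejected, Accepted, Rejected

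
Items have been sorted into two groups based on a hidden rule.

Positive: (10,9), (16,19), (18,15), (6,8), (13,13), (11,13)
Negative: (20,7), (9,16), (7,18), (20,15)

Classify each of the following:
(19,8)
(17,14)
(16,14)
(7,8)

The pattern is that an item is 'Positive' exactly when: |first − second| ≤ 3.

Negative, Positive, Positive, Positive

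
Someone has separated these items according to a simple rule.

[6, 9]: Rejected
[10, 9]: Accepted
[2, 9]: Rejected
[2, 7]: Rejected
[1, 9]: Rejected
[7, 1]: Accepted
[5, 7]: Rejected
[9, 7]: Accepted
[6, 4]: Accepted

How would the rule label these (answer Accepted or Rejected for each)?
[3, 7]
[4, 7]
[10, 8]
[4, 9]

Rejected, Rejected, Accepted, Rejected

Every 'Accepted' example satisfies: first > second. None of the 'Rejected' examples do.
[3, 7] — 3 < 7, hence Rejected. [4, 7] — 4 < 7, hence Rejected. [10, 8] — 10 > 8, hence Accepted. [4, 9] — 4 < 9, hence Rejected.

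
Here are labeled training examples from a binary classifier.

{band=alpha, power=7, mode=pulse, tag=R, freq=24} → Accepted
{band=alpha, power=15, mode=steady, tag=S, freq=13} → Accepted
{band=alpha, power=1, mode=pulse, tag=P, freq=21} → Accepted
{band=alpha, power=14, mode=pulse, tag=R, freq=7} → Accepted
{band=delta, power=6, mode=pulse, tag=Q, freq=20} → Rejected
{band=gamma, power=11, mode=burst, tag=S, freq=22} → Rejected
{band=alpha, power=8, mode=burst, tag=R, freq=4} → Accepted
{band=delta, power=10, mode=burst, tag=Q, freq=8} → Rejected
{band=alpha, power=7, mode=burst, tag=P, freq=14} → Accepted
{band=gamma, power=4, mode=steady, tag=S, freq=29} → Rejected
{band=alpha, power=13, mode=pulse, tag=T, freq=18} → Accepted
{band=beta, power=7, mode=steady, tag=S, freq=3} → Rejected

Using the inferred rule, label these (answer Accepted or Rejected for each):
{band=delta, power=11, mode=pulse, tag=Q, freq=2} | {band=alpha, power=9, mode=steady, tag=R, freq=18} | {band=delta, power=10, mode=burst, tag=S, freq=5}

Rejected, Accepted, Rejected

Looking at the examples, the only property every 'Accepted' case has and every 'Rejected' case lacks is: band is alpha.
{band=delta, power=11, mode=pulse, tag=Q, freq=2}: band is delta — doesn't qualify, so Rejected. {band=alpha, power=9, mode=steady, tag=R, freq=18}: band is alpha — qualifies, so Accepted. {band=delta, power=10, mode=burst, tag=S, freq=5}: band is delta — doesn't qualify, so Rejected.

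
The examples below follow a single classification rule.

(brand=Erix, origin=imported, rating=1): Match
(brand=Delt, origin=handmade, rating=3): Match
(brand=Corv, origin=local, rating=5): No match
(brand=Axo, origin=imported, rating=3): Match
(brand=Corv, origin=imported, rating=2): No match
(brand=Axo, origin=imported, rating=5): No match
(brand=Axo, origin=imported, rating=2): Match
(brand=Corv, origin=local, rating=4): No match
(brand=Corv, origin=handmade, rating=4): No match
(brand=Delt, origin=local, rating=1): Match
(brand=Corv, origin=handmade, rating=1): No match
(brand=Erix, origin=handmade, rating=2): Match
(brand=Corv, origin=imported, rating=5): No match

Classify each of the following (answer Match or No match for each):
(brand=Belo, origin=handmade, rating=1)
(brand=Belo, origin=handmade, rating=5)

Match, No match

Rule: brand is not Corv AND rating ≤ 3. This holds for each 'Match' example and fails for each 'No match' one.
(brand=Belo, origin=handmade, rating=1) — brand is Belo, rating = 1, hence Match. (brand=Belo, origin=handmade, rating=5) — brand is Belo, rating = 5, hence No match.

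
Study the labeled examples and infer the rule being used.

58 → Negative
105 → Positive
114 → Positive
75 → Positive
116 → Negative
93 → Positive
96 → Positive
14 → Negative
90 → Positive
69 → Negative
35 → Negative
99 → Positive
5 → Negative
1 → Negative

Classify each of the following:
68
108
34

Negative, Positive, Negative

A rule that fits every label: multiple of 3 AND at least 75 — true of each 'Positive' example, false of each 'Negative' one.
68: 68 = 3·22 + 2, 68 < 75, does not fit → Negative. 108: 108 = 3·36, 108 ≥ 75, passes → Positive. 34: 34 = 3·11 + 1, 34 < 75, does not fit → Negative.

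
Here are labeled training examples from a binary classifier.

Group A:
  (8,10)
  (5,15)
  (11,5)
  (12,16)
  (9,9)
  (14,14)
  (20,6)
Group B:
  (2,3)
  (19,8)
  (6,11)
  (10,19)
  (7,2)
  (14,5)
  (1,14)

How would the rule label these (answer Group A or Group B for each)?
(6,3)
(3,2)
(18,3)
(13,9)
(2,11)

One predicate separates the groups cleanly: sum is even.

Group B, Group B, Group B, Group A, Group B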